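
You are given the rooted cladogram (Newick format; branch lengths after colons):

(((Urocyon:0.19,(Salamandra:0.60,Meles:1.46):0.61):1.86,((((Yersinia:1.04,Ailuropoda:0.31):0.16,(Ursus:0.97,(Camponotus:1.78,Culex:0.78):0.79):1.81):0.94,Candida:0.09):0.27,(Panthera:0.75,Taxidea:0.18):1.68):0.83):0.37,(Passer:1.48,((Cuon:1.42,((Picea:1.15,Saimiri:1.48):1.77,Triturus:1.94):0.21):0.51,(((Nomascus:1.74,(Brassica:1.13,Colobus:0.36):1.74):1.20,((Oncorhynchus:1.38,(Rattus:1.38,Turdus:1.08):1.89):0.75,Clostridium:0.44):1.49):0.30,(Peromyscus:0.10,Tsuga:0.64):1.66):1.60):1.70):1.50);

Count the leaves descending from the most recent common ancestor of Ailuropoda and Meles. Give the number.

11

The MRCA of Ailuropoda and Meles is the node subtending ((Urocyon,(Salamandra,Meles)),((((Yersinia,Ailuropoda),(Ursus,(Camponotus,Culex))),Candida),(Panthera,Taxidea))).
That clade contains 11 terminal taxa: Ailuropoda, Camponotus, Candida, Culex, Meles, Panthera, Salamandra, Taxidea, Urocyon, Ursus, Yersinia.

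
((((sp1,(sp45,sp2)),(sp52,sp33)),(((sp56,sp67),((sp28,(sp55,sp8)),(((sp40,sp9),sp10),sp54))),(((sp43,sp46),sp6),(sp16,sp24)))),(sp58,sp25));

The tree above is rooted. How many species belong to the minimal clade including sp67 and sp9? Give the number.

The MRCA of sp67 and sp9 is the node subtending ((sp56,sp67),((sp28,(sp55,sp8)),(((sp40,sp9),sp10),sp54))).
That clade contains 9 terminal taxa: sp10, sp28, sp40, sp54, sp55, sp56, sp67, sp8, sp9.

9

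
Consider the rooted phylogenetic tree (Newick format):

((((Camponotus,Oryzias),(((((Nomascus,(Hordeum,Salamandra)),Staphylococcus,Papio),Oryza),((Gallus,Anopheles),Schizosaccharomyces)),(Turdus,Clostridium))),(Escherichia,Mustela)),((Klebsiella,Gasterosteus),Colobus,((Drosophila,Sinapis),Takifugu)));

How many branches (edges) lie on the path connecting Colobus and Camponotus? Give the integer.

The MRCA of Colobus and Camponotus is the root of the tree.
From Colobus up to that node: 2 branches. From Camponotus up to the same node: 4 branches. Total: 2 + 4 = 6.

6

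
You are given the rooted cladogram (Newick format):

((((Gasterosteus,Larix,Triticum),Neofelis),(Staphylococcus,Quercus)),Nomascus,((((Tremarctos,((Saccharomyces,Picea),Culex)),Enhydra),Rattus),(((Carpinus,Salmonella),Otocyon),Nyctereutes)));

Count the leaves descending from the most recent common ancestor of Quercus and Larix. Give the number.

The MRCA of Quercus and Larix is the node subtending (((Gasterosteus,Larix,Triticum),Neofelis),(Staphylococcus,Quercus)).
That clade contains 6 terminal taxa: Gasterosteus, Larix, Neofelis, Quercus, Staphylococcus, Triticum.

6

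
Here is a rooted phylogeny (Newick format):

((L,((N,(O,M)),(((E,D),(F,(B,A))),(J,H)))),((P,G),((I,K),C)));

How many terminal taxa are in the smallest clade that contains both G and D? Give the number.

16

The MRCA of G and D is the root, so the clade is the entire tree.
That clade contains 16 terminal taxa: A, B, C, D, E, F, G, H, I, J, K, L, M, N, O, P.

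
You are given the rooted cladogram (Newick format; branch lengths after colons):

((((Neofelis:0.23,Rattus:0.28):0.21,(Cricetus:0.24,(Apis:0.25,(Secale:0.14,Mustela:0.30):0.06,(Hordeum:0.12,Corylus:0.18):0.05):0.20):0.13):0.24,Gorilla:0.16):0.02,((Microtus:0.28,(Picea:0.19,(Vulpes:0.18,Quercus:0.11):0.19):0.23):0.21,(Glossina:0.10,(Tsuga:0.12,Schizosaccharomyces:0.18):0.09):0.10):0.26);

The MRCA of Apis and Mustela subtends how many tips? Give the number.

5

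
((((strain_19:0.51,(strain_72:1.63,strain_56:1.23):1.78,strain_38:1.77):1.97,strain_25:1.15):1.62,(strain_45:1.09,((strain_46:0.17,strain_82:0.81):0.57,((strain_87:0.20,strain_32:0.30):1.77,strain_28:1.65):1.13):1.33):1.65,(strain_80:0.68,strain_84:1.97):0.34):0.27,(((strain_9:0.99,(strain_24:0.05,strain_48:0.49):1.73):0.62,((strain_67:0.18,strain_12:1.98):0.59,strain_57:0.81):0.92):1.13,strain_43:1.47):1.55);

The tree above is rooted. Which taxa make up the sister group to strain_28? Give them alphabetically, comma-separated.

strain_32, strain_87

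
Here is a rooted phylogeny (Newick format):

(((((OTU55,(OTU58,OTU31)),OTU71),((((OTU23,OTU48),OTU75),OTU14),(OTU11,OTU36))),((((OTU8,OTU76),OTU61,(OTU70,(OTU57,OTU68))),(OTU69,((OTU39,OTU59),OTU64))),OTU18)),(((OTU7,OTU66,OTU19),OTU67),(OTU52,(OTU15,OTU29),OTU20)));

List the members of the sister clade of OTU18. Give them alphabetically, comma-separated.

OTU39, OTU57, OTU59, OTU61, OTU64, OTU68, OTU69, OTU70, OTU76, OTU8

OTU18 attaches to the tree at the node subtending ((((OTU8,OTU76),OTU61,(OTU70,(OTU57,OTU68))),(OTU69,((OTU39,OTU59),OTU64))),OTU18).
The other lineage descending from that same node — the sister group — is (((OTU8,OTU76),OTU61,(OTU70,(OTU57,OTU68))),(OTU69,((OTU39,OTU59),OTU64))); its 10 tips in alphabetical order are the answer.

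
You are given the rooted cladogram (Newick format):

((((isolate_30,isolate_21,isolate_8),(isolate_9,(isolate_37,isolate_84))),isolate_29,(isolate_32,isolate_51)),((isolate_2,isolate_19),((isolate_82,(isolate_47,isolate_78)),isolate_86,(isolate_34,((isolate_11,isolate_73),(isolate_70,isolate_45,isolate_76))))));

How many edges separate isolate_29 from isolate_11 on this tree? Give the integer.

8

The MRCA of isolate_29 and isolate_11 is the root of the tree.
From isolate_29 up to that node: 2 branches. From isolate_11 up to the same node: 6 branches. Total: 2 + 6 = 8.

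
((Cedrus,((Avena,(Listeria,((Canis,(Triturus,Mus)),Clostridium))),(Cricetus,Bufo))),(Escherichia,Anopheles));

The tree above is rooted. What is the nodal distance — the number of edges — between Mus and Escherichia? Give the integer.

10

The MRCA of Mus and Escherichia is the root of the tree.
From Mus up to that node: 8 branches. From Escherichia up to the same node: 2 branches. Total: 8 + 2 = 10.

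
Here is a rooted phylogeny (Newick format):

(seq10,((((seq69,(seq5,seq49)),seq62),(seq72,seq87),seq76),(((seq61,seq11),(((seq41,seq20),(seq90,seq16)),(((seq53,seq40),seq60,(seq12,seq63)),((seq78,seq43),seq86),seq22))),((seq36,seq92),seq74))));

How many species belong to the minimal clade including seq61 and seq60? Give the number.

The MRCA of seq61 and seq60 is the node subtending ((seq61,seq11),(((seq41,seq20),(seq90,seq16)),(((seq53,seq40),seq60,(seq12,seq63)),((seq78,seq43),seq86),seq22))).
That clade contains 15 terminal taxa: seq11, seq12, seq16, seq20, seq22, seq40, seq41, seq43, seq53, seq60, seq61, seq63, seq78, seq86, seq90.

15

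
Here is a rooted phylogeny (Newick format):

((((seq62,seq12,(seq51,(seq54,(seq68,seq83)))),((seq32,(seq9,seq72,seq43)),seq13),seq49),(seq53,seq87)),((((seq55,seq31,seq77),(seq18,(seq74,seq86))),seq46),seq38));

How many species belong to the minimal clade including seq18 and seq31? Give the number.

The MRCA of seq18 and seq31 is the node subtending ((seq55,seq31,seq77),(seq18,(seq74,seq86))).
That clade contains 6 terminal taxa: seq18, seq31, seq55, seq74, seq77, seq86.

6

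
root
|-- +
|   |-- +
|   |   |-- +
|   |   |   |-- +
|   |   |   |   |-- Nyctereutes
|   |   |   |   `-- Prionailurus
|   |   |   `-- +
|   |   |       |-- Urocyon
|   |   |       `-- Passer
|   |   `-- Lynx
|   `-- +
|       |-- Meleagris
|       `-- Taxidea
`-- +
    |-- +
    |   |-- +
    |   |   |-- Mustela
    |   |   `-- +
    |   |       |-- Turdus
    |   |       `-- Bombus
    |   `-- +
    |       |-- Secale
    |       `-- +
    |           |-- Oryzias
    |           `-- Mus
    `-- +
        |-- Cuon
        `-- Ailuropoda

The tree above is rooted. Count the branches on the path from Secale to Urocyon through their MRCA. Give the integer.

9

The MRCA of Secale and Urocyon is the root of the tree.
From Secale up to that node: 4 branches. From Urocyon up to the same node: 5 branches. Total: 4 + 5 = 9.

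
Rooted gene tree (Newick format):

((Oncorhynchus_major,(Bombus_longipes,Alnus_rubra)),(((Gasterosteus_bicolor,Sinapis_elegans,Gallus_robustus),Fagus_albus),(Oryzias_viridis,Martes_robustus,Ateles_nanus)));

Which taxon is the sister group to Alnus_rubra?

Alnus_rubra attaches to the tree at the node subtending (Bombus_longipes,Alnus_rubra).
The other lineage descending from that same node — the sister group — is the single tip Bombus_longipes.

Bombus_longipes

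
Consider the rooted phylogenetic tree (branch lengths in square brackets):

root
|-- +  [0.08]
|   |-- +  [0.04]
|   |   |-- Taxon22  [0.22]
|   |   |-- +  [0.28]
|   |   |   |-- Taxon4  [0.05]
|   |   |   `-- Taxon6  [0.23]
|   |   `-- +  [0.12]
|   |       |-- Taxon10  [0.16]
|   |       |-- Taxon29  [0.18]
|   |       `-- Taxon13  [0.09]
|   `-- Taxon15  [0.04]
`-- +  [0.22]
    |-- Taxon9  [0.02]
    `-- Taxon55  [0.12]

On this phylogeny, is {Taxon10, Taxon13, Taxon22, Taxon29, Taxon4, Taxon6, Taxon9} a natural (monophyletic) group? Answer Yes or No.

No

The MRCA of the listed taxa is the root, so the smallest clade containing them is the whole tree.
That clade also contains Taxon15, Taxon55, which are not in the proposed group, so the group is not monophyletic.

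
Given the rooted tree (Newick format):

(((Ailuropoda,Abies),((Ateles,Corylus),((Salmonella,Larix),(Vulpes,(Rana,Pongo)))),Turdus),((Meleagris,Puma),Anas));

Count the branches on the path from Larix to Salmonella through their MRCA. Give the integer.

2

The MRCA of Larix and Salmonella is the node subtending (Salmonella,Larix).
From Larix up to that node: 1 branch. From Salmonella up to the same node: 1 branch. Total: 1 + 1 = 2.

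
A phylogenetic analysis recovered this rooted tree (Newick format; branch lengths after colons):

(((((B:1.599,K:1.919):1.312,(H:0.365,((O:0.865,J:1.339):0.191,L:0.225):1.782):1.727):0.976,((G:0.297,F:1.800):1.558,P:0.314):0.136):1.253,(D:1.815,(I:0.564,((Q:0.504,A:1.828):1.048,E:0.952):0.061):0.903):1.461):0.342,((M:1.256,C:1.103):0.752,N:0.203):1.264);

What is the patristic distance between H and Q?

The path runs H → … → MRCA → … → Q; the MRCA is the node subtending ((((B,K),(H,((O,J),L))),((G,F),P)),(D,(I,((Q,A),E)))).
Branch lengths along that path: 0.365 + 1.727 + 0.976 + 1.253 + 1.461 + 0.903 + 0.061 + 1.048 + 0.504 = 8.298.

8.298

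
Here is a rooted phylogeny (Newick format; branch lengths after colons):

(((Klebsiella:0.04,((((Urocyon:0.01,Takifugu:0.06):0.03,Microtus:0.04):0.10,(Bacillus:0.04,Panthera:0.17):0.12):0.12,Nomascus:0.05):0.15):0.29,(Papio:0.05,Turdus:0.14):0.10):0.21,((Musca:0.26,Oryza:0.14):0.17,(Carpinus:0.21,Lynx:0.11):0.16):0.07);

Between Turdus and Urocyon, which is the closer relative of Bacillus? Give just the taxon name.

Urocyon

The MRCA of Bacillus and Urocyon subtends (((Urocyon,Takifugu),Microtus),(Bacillus,Panthera)) (5 taxa).
The MRCA of Bacillus and Turdus subtends ((Klebsiella,((((Urocyon,Takifugu),Microtus),(Bacillus,Panthera)),Nomascus)),(Papio,Turdus)) (9 taxa).
The first is nested inside the second, so Bacillus shares a more recent common ancestor with Urocyon.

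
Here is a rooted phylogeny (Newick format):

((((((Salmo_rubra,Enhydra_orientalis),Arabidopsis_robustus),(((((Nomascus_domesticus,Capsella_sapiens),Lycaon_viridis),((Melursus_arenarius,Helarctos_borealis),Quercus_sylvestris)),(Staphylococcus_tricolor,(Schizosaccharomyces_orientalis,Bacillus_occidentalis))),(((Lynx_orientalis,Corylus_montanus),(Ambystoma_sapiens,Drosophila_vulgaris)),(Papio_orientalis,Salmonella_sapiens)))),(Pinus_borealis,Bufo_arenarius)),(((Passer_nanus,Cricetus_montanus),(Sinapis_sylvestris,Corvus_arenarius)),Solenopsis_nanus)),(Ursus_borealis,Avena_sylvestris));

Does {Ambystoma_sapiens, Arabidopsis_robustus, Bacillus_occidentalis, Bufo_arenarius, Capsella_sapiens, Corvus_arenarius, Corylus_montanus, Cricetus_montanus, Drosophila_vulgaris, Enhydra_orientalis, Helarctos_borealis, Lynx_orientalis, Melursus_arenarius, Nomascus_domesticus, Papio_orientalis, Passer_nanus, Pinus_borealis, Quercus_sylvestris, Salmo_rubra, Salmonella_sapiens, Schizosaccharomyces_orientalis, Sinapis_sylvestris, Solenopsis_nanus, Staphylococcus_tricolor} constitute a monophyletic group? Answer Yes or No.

The MRCA of the listed taxa subtends (((((Salmo_rubra,Enhydra_orientalis),Arabidopsis_robustus),(((((Nomascus_domesticus,Capsella_sapiens),Lycaon_viridis),((Melursus_arenarius,Helarctos_borealis),Quercus_sylvestris)),(Staphylococcus_tricolor,(Schizosaccharomyces_orientalis,Bacillus_occidentalis))),(((Lynx_orientalis,Corylus_montanus),(Ambystoma_sapiens,Drosophila_vulgaris)),(Papio_orientalis,Salmonella_sapiens)))),(Pinus_borealis,Bufo_arenarius)),(((Passer_nanus,Cricetus_montanus),(Sinapis_sylvestris,Corvus_arenarius)),Solenopsis_nanus)).
That clade also contains Lycaon_viridis, which is not in the proposed group, so the group is not monophyletic.

No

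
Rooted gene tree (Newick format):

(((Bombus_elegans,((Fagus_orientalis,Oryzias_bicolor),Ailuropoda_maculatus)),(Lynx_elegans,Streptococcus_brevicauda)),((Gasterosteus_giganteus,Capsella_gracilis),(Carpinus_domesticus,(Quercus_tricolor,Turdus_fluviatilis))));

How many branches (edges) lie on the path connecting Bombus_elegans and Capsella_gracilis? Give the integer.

6

The MRCA of Bombus_elegans and Capsella_gracilis is the root of the tree.
From Bombus_elegans up to that node: 3 branches. From Capsella_gracilis up to the same node: 3 branches. Total: 3 + 3 = 6.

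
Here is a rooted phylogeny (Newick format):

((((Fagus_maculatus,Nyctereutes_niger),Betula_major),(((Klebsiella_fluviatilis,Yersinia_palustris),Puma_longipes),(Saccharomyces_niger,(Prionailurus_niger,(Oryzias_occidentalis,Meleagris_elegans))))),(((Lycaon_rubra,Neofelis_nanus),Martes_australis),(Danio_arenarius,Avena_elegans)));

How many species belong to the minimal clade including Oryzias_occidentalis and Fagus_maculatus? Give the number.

The MRCA of Oryzias_occidentalis and Fagus_maculatus is the node subtending (((Fagus_maculatus,Nyctereutes_niger),Betula_major),(((Klebsiella_fluviatilis,Yersinia_palustris),Puma_longipes),(Saccharomyces_niger,(Prionailurus_niger,(Oryzias_occidentalis,Meleagris_elegans))))).
That clade contains 10 terminal taxa: Betula_major, Fagus_maculatus, Klebsiella_fluviatilis, Meleagris_elegans, Nyctereutes_niger, Oryzias_occidentalis, Prionailurus_niger, Puma_longipes, Saccharomyces_niger, Yersinia_palustris.

10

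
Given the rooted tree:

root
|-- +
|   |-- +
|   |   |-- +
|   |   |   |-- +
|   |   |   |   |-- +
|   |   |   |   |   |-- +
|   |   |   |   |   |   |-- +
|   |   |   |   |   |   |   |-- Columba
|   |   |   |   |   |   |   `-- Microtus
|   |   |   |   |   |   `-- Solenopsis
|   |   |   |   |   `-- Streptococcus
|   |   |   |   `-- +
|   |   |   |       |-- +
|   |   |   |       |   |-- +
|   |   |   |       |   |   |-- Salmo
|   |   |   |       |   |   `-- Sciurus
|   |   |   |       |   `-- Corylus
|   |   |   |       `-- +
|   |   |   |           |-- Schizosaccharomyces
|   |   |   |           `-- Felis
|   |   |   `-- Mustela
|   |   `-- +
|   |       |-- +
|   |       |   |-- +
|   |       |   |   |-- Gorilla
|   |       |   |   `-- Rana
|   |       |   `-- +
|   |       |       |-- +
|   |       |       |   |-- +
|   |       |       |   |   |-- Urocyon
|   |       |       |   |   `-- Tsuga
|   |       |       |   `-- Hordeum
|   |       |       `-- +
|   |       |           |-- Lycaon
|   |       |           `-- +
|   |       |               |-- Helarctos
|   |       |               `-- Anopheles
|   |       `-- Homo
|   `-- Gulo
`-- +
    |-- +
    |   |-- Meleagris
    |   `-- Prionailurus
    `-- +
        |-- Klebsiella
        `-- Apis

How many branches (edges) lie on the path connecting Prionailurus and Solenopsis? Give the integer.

10

The MRCA of Prionailurus and Solenopsis is the root of the tree.
From Prionailurus up to that node: 3 branches. From Solenopsis up to the same node: 7 branches. Total: 3 + 7 = 10.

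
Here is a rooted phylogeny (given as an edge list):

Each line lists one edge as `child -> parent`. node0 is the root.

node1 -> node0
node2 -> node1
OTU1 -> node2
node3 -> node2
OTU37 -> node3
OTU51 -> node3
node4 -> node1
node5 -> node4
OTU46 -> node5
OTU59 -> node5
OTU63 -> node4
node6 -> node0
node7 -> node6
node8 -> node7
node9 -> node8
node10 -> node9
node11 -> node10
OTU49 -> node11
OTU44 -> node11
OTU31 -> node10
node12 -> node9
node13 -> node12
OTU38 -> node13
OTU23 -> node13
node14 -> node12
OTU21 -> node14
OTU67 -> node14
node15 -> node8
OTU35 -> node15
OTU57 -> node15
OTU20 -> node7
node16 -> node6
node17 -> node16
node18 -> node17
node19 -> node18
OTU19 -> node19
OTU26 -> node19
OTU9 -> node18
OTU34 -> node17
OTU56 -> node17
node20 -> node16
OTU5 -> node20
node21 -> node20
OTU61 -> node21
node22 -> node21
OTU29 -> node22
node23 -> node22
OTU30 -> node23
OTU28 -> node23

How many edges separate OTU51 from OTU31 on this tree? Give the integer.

10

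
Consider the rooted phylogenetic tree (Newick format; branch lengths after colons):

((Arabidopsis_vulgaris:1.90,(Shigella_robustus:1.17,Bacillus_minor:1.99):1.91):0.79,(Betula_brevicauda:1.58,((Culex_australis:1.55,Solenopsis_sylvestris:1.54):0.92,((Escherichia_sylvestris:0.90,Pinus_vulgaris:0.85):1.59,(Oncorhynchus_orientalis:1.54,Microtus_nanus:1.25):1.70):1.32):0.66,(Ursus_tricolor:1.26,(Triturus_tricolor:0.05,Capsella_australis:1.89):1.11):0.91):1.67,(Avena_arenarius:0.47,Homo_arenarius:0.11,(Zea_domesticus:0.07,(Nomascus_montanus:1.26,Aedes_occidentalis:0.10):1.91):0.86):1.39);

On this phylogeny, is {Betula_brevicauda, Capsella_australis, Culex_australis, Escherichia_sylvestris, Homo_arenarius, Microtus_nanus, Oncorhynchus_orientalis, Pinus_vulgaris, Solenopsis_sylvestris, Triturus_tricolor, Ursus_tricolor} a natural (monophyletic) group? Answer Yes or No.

The MRCA of the listed taxa is the root, so the smallest clade containing them is the whole tree.
That clade also contains Aedes_occidentalis, Arabidopsis_vulgaris, Avena_arenarius, Bacillus_minor, Nomascus_montanus, Shigella_robustus, Zea_domesticus, which are not in the proposed group, so the group is not monophyletic.

No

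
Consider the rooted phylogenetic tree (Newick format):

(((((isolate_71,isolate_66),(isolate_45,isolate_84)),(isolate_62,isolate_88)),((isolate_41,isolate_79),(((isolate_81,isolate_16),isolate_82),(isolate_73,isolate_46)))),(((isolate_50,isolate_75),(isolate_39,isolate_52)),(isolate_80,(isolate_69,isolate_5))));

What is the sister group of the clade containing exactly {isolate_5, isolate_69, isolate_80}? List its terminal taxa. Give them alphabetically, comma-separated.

isolate_39, isolate_50, isolate_52, isolate_75

The clade containing exactly {isolate_5, isolate_69, isolate_80} attaches to the tree at the node subtending (((isolate_50,isolate_75),(isolate_39,isolate_52)),(isolate_80,(isolate_69,isolate_5))).
The other lineage descending from that same node — the sister group — is ((isolate_50,isolate_75),(isolate_39,isolate_52)); its 4 tips in alphabetical order are the answer.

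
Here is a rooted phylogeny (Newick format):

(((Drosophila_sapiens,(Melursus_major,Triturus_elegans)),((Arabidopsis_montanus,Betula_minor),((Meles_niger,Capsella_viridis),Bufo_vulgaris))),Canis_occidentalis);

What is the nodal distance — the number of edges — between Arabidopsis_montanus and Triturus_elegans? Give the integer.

6

The MRCA of Arabidopsis_montanus and Triturus_elegans is the node subtending ((Drosophila_sapiens,(Melursus_major,Triturus_elegans)),((Arabidopsis_montanus,Betula_minor),((Meles_niger,Capsella_viridis),Bufo_vulgaris))).
From Arabidopsis_montanus up to that node: 3 branches. From Triturus_elegans up to the same node: 3 branches. Total: 3 + 3 = 6.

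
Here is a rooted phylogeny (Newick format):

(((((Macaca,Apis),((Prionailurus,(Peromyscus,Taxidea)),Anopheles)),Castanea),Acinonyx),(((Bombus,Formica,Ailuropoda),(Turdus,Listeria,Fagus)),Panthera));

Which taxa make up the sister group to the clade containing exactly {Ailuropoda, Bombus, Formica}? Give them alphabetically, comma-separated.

The clade containing exactly {Ailuropoda, Bombus, Formica} attaches to the tree at the node subtending ((Bombus,Formica,Ailuropoda),(Turdus,Listeria,Fagus)).
The other lineage descending from that same node — the sister group — is (Turdus,Listeria,Fagus); its 3 tips in alphabetical order are the answer.

Fagus, Listeria, Turdus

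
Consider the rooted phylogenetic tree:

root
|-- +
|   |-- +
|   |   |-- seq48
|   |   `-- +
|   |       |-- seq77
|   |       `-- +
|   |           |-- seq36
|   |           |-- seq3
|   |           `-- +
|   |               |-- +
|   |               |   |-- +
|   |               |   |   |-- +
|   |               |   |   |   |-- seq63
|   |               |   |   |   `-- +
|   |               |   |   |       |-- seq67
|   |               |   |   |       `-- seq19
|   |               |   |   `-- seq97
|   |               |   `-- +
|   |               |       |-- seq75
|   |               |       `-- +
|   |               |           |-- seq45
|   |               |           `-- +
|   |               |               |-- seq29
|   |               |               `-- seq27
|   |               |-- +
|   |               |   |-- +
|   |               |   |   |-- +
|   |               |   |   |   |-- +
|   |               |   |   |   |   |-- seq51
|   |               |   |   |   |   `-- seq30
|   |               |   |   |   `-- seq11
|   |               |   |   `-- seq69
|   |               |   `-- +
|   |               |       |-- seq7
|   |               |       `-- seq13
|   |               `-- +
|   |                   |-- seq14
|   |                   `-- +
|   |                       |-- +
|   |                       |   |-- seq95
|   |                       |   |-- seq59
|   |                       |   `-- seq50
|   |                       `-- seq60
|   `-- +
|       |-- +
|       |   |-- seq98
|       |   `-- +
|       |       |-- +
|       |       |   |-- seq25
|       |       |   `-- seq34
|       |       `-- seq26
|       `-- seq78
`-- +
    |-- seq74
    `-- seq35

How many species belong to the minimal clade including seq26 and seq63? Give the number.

The MRCA of seq26 and seq63 is the node subtending ((seq48,(seq77,(seq36,seq3,((((seq63,(seq67,seq19)),seq97),(seq75,(seq45,(seq29,seq27)))),((((seq51,seq30),seq11),seq69),(seq7,seq13)),(seq14,((seq95,seq59,seq50),seq60)))))),((seq98,((seq25,seq34),seq26)),seq78)).
That clade contains 28 terminal taxa: seq11, seq13, seq14, seq19, seq25, seq26, seq27, seq29, seq3, seq30, seq34, seq36, seq45, seq48, seq50, seq51, seq59, seq60, seq63, seq67, seq69, seq7, seq75, seq77, seq78, seq95, seq97, seq98.

28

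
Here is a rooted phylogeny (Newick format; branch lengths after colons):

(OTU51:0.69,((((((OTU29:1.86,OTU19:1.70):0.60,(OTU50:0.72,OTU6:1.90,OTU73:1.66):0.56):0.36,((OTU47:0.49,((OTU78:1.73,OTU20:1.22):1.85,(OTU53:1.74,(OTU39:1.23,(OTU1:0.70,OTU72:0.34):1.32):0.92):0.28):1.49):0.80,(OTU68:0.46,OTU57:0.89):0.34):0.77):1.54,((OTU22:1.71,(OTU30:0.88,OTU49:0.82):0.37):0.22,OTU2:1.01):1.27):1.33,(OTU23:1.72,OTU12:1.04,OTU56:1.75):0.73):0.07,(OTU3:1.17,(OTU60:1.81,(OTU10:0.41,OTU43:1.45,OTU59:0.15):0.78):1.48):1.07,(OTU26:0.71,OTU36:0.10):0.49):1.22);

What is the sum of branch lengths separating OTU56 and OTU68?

6.92

The path runs OTU56 → … → MRCA → … → OTU68; the MRCA is the node subtending (((((OTU29,OTU19),(OTU50,OTU6,OTU73)),((OTU47,((OTU78,OTU20),(OTU53,(OTU39,(OTU1,OTU72))))),(OTU68,OTU57))),((OTU22,(OTU30,OTU49)),OTU2)),(OTU23,OTU12,OTU56)).
Branch lengths along that path: 1.75 + 0.73 + 1.33 + 1.54 + 0.77 + 0.34 + 0.46 = 6.92.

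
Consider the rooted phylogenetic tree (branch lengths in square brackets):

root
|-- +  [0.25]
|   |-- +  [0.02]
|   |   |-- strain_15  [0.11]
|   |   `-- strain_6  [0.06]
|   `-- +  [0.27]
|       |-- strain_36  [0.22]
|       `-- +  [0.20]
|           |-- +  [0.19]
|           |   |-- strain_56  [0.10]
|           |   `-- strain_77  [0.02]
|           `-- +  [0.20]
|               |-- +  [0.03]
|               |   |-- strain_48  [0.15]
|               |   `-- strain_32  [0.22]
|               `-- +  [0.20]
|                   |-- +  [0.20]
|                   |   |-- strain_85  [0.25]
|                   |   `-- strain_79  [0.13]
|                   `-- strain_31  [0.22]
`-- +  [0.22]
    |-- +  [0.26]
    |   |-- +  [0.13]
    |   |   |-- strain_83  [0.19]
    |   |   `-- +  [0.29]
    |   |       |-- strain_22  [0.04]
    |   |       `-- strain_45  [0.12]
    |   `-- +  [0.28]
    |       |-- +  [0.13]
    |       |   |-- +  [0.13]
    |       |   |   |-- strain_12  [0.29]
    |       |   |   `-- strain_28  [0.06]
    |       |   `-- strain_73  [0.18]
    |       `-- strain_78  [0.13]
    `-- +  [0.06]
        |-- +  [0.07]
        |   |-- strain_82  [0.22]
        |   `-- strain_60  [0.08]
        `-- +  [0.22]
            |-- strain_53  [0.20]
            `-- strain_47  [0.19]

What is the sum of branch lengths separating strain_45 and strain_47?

The path runs strain_45 → … → MRCA → … → strain_47; the MRCA is the node subtending (((strain_83,(strain_22,strain_45)),(((strain_12,strain_28),strain_73),strain_78)),((strain_82,strain_60),(strain_53,strain_47))).
Branch lengths along that path: 0.12 + 0.29 + 0.13 + 0.26 + 0.06 + 0.22 + 0.19 = 1.27.

1.27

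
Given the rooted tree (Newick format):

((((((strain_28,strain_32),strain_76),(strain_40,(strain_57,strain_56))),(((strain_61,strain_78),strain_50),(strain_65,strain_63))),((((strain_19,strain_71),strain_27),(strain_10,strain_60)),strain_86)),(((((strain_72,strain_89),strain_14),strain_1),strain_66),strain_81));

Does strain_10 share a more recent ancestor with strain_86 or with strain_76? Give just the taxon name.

The MRCA of strain_10 and strain_86 subtends ((((strain_19,strain_71),strain_27),(strain_10,strain_60)),strain_86) (6 taxa).
The MRCA of strain_10 and strain_76 subtends (((((strain_28,strain_32),strain_76),(strain_40,(strain_57,strain_56))),(((strain_61,strain_78),strain_50),(strain_65,strain_63))),((((strain_19,strain_71),strain_27),(strain_10,strain_60)),strain_86)) (17 taxa).
The first is nested inside the second, so strain_10 shares a more recent common ancestor with strain_86.

strain_86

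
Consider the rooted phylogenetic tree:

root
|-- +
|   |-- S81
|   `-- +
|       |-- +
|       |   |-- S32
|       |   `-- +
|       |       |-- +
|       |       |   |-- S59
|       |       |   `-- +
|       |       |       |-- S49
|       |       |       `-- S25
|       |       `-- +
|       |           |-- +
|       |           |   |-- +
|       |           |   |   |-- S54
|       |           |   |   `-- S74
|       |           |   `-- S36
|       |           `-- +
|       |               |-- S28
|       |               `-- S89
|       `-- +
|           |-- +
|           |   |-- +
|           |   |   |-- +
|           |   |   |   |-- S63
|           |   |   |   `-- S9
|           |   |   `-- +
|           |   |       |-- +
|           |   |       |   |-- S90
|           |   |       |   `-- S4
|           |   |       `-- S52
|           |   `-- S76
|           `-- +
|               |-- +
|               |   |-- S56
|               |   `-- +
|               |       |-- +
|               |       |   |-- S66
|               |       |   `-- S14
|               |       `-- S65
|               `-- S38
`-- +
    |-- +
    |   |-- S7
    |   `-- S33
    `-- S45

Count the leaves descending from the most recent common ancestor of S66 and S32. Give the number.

The MRCA of S66 and S32 is the node subtending ((S32,((S59,(S49,S25)),(((S54,S74),S36),(S28,S89)))),((((S63,S9),((S90,S4),S52)),S76),((S56,((S66,S14),S65)),S38))).
That clade contains 20 terminal taxa: S14, S25, S28, S32, S36, S38, S4, S49, S52, S54, S56, S59, S63, S65, S66, S74, S76, S89, S9, S90.

20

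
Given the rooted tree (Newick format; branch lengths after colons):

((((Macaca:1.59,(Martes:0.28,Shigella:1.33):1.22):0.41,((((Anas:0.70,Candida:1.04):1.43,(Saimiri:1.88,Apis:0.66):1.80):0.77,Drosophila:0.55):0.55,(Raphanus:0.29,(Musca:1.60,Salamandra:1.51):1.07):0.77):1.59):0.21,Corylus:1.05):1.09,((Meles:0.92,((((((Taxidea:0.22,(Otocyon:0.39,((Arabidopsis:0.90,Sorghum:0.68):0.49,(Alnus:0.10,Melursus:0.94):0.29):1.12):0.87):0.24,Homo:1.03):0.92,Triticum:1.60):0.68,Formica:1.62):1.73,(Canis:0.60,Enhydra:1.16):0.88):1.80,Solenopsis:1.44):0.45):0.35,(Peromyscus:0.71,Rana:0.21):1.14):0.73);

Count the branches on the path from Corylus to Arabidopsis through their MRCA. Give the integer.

The MRCA of Corylus and Arabidopsis is the root of the tree.
From Corylus up to that node: 2 branches. From Arabidopsis up to the same node: 12 branches. Total: 2 + 12 = 14.

14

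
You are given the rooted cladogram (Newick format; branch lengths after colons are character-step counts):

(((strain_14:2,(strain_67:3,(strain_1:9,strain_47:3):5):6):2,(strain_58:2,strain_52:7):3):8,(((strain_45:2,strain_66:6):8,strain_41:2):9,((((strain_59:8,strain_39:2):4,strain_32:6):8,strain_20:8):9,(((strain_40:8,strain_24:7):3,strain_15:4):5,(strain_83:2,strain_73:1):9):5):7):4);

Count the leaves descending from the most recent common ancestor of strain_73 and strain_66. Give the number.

The MRCA of strain_73 and strain_66 is the node subtending (((strain_45,strain_66),strain_41),((((strain_59,strain_39),strain_32),strain_20),(((strain_40,strain_24),strain_15),(strain_83,strain_73)))).
That clade contains 12 terminal taxa: strain_15, strain_20, strain_24, strain_32, strain_39, strain_40, strain_41, strain_45, strain_59, strain_66, strain_73, strain_83.

12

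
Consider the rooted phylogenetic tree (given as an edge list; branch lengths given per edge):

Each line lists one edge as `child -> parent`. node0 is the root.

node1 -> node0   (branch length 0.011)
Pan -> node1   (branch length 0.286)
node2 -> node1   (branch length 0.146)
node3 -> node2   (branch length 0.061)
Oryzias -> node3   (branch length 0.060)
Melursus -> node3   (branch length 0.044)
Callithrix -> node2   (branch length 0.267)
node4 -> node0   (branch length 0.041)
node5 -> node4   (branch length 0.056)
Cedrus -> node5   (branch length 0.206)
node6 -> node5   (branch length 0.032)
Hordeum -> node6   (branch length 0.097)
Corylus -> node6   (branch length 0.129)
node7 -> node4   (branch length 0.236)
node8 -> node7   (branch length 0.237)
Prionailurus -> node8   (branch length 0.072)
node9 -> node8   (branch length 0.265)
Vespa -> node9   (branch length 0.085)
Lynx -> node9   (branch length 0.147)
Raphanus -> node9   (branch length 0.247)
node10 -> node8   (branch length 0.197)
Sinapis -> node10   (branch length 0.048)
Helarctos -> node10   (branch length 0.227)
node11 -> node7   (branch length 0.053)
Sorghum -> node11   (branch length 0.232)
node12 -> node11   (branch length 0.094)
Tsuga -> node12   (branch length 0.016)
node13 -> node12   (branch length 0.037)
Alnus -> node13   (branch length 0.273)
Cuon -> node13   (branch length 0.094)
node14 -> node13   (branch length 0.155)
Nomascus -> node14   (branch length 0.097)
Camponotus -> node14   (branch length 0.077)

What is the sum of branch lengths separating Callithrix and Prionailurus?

The path runs Callithrix → … → MRCA → … → Prionailurus; the MRCA is the root of the tree.
Branch lengths along that path: 0.267 + 0.146 + 0.011 + 0.041 + 0.236 + 0.237 + 0.072 = 1.010.

1.010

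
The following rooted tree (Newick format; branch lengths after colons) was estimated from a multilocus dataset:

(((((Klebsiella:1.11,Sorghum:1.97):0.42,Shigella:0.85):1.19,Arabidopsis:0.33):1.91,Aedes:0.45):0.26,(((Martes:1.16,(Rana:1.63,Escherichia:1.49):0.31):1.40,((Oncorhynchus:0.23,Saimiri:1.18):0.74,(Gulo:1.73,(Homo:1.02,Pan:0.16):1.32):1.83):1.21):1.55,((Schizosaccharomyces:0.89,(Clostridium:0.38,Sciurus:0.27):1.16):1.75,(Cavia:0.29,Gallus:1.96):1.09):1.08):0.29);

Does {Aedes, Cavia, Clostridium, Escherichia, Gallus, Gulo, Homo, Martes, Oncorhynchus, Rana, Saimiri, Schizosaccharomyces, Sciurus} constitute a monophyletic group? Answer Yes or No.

The MRCA of the listed taxa is the root, so the smallest clade containing them is the whole tree.
That clade also contains Arabidopsis, Klebsiella, Pan, Shigella, Sorghum, which are not in the proposed group, so the group is not monophyletic.

No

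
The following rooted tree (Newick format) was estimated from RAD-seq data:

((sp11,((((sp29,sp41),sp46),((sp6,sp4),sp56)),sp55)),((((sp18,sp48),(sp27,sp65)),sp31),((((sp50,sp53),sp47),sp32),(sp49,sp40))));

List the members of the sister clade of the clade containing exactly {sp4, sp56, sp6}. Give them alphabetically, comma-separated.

sp29, sp41, sp46

The clade containing exactly {sp4, sp56, sp6} attaches to the tree at the node subtending (((sp29,sp41),sp46),((sp6,sp4),sp56)).
The other lineage descending from that same node — the sister group — is ((sp29,sp41),sp46); its 3 tips in alphabetical order are the answer.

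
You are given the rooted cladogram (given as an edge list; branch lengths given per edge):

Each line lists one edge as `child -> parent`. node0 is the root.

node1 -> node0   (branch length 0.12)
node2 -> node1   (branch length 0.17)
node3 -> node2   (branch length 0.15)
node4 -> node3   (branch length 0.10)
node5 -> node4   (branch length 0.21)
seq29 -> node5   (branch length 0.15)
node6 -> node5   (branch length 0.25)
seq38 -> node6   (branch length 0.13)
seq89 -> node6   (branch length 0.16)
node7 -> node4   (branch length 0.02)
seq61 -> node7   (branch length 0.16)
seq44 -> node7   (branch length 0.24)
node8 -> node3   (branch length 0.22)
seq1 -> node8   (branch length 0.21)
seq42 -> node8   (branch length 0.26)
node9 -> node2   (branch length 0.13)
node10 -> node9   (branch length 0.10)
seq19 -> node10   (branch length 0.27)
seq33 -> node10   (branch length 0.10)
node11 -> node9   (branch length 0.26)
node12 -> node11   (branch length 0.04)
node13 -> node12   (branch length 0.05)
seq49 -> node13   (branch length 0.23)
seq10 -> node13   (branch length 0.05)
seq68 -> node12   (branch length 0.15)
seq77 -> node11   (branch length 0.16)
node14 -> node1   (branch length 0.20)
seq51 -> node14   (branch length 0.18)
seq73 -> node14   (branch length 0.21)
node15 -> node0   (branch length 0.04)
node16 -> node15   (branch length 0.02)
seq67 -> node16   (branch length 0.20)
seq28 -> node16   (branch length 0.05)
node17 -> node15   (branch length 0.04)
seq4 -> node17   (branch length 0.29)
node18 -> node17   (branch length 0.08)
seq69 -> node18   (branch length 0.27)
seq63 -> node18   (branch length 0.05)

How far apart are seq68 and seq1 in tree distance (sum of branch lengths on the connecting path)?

The path runs seq68 → … → MRCA → … → seq1; the MRCA is the node subtending ((((seq29,(seq38,seq89)),(seq61,seq44)),(seq1,seq42)),((seq19,seq33),(((seq49,seq10),seq68),seq77))).
Branch lengths along that path: 0.15 + 0.04 + 0.26 + 0.13 + 0.15 + 0.22 + 0.21 = 1.16.

1.16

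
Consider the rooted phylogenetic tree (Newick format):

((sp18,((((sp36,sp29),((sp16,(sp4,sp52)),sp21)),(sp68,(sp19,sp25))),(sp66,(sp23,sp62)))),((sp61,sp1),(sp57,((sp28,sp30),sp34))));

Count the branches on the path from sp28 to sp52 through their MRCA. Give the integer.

The MRCA of sp28 and sp52 is the root of the tree.
From sp28 up to that node: 5 branches. From sp52 up to the same node: 8 branches. Total: 5 + 8 = 13.

13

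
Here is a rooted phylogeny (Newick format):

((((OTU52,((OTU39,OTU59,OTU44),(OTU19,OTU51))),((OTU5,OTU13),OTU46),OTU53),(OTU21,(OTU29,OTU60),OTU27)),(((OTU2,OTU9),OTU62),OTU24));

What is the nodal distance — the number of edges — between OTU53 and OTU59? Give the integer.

The MRCA of OTU53 and OTU59 is the node subtending ((OTU52,((OTU39,OTU59,OTU44),(OTU19,OTU51))),((OTU5,OTU13),OTU46),OTU53).
From OTU53 up to that node: 1 branch. From OTU59 up to the same node: 4 branches. Total: 1 + 4 = 5.

5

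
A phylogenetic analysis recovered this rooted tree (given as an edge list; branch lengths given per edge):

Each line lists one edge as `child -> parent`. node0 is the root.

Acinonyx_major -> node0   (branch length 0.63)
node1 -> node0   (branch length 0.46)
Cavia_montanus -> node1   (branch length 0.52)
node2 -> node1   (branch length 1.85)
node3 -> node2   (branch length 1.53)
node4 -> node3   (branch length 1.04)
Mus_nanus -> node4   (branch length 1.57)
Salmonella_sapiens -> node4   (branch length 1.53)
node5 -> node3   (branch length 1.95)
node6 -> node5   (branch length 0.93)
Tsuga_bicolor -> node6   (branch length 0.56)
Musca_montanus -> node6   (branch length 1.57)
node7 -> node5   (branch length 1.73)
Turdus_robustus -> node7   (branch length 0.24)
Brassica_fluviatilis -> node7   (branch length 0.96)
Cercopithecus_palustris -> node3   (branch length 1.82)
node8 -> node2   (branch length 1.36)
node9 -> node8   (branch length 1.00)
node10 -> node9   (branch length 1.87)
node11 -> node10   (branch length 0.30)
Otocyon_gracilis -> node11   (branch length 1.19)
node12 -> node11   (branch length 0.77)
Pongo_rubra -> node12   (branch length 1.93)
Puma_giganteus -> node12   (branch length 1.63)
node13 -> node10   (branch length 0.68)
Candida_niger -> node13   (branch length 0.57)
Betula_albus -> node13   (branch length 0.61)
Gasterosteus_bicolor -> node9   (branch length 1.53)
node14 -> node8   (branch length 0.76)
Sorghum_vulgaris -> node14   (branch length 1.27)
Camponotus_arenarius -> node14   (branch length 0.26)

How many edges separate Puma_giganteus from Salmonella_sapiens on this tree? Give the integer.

The MRCA of Puma_giganteus and Salmonella_sapiens is the node subtending (((Mus_nanus,Salmonella_sapiens),((Tsuga_bicolor,Musca_montanus),(Turdus_robustus,Brassica_fluviatilis)),Cercopithecus_palustris),((((Otocyon_gracilis,(Pongo_rubra,Puma_giganteus)),(Candida_niger,Betula_albus)),Gasterosteus_bicolor),(Sorghum_vulgaris,Camponotus_arenarius))).
From Puma_giganteus up to that node: 6 branches. From Salmonella_sapiens up to the same node: 3 branches. Total: 6 + 3 = 9.

9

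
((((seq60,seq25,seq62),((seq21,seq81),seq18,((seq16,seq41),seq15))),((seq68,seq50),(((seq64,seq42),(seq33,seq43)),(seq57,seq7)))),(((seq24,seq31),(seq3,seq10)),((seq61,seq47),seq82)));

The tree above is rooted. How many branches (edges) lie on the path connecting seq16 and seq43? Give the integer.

10

The MRCA of seq16 and seq43 is the node subtending (((seq60,seq25,seq62),((seq21,seq81),seq18,((seq16,seq41),seq15))),((seq68,seq50),(((seq64,seq42),(seq33,seq43)),(seq57,seq7)))).
From seq16 up to that node: 5 branches. From seq43 up to the same node: 5 branches. Total: 5 + 5 = 10.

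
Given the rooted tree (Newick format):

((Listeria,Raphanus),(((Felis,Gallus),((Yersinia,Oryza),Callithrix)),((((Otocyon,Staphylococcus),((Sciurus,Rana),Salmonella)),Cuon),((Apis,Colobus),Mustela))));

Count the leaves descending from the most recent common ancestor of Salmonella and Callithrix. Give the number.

The MRCA of Salmonella and Callithrix is the node subtending (((Felis,Gallus),((Yersinia,Oryza),Callithrix)),((((Otocyon,Staphylococcus),((Sciurus,Rana),Salmonella)),Cuon),((Apis,Colobus),Mustela))).
That clade contains 14 terminal taxa: Apis, Callithrix, Colobus, Cuon, Felis, Gallus, Mustela, Oryza, Otocyon, Rana, Salmonella, Sciurus, Staphylococcus, Yersinia.

14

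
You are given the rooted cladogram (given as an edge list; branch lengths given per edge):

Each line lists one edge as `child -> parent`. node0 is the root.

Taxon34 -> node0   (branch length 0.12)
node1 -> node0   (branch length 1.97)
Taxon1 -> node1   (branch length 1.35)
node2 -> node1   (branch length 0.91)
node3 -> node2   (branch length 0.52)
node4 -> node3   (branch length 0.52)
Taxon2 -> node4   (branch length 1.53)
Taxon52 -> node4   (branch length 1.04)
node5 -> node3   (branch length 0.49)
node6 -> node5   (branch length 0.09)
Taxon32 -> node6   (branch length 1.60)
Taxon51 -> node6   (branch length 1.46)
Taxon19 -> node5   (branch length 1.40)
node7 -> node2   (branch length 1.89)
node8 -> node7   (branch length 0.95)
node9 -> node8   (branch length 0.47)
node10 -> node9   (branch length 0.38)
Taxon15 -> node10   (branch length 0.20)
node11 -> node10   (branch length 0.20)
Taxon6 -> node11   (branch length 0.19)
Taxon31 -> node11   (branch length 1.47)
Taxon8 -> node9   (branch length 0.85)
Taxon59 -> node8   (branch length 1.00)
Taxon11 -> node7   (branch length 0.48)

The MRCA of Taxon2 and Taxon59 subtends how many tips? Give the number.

11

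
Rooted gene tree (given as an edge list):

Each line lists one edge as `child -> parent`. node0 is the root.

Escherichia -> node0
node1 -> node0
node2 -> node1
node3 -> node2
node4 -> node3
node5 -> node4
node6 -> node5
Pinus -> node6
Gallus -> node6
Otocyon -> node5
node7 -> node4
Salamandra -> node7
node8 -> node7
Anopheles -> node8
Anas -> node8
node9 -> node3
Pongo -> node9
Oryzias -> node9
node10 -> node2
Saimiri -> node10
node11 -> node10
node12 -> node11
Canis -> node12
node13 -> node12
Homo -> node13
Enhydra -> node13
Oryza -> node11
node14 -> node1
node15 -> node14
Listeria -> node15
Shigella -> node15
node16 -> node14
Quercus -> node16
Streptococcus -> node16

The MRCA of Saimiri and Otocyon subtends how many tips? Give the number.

13

The MRCA of Saimiri and Otocyon is the node subtending (((((Pinus,Gallus),Otocyon),(Salamandra,(Anopheles,Anas))),(Pongo,Oryzias)),(Saimiri,((Canis,(Homo,Enhydra)),Oryza))).
That clade contains 13 terminal taxa: Anas, Anopheles, Canis, Enhydra, Gallus, Homo, Oryza, Oryzias, Otocyon, Pinus, Pongo, Saimiri, Salamandra.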